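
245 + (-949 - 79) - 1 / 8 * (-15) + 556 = -1801 / 8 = -225.12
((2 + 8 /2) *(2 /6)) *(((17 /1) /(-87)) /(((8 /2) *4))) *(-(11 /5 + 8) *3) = 867 /1160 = 0.75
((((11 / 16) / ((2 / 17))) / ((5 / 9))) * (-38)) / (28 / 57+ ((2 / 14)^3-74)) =625182327 / 114969040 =5.44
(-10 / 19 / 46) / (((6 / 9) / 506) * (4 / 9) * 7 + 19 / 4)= -5940 / 2468119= -0.00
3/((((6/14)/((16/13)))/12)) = 1344/13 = 103.38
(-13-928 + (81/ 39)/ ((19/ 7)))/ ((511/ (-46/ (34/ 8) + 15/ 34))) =40990007/ 2145689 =19.10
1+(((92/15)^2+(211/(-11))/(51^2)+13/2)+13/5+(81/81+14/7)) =72543767/1430550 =50.71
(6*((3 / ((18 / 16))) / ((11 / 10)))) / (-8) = -20 / 11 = -1.82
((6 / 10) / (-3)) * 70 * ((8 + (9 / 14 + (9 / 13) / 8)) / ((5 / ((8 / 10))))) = -19.55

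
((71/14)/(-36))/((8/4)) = -71/1008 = -0.07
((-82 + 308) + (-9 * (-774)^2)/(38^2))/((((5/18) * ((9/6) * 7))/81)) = -35167932/361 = -97418.09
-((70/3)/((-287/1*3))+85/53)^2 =-2.49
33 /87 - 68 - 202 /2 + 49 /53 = -257749 /1537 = -167.70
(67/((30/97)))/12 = 6499/360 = 18.05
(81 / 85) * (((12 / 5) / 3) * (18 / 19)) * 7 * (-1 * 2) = -81648 / 8075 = -10.11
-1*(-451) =451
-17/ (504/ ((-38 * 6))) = 323/ 42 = 7.69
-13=-13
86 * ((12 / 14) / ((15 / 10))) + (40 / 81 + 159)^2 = 25487.42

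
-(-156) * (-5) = -780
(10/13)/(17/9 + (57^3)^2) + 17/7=34107816791324/14044395149239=2.43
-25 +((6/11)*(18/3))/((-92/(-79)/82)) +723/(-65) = 194.32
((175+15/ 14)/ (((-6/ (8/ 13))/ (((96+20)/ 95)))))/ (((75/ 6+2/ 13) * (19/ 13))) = -2973776/ 2494149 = -1.19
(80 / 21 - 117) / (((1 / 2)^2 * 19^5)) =-0.00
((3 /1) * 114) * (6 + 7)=4446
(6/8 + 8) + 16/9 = 379/36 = 10.53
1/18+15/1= 271/18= 15.06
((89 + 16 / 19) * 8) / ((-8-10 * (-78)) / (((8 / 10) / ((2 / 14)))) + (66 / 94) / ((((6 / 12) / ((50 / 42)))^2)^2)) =41608043064 / 9286870445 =4.48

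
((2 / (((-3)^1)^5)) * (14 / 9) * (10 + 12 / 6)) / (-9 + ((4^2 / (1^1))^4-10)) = -112 / 47761893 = -0.00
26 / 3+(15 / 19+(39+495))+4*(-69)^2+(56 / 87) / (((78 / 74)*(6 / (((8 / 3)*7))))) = 11365803119 / 580203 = 19589.36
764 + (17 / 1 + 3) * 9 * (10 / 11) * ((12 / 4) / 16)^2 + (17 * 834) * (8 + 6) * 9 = 629093609 / 352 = 1787197.75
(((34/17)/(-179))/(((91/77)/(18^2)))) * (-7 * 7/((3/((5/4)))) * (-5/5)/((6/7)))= -169785/2327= -72.96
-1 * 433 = -433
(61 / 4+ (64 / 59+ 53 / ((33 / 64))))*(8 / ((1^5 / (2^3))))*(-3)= -14843632 / 649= -22871.54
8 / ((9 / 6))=16 / 3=5.33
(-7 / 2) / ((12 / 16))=-14 / 3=-4.67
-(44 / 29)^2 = -1936 / 841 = -2.30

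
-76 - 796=-872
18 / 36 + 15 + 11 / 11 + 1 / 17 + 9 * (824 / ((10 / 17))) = 2146039 / 170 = 12623.76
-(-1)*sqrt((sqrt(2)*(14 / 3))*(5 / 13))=sqrt(1365)*2^(3 / 4) / 39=1.59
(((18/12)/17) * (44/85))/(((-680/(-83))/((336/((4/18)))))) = 1035342/122825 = 8.43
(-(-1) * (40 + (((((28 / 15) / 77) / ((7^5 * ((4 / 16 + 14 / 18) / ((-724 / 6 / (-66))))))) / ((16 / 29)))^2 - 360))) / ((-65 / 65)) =407649660848160359999 / 1273905190150587225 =320.00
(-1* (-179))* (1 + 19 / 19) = 358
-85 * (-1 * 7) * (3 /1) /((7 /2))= 510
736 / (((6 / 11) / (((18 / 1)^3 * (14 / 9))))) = 12241152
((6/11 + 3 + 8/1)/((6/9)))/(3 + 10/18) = 4.87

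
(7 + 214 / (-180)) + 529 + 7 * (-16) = 38053 / 90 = 422.81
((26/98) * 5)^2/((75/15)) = 845/2401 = 0.35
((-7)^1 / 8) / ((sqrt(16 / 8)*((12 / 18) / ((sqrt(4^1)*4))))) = -21*sqrt(2) / 4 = -7.42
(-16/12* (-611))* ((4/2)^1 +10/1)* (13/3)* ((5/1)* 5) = 1059066.67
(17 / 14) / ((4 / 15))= 255 / 56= 4.55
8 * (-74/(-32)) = 37/2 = 18.50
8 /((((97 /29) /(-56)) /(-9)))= 116928 /97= 1205.44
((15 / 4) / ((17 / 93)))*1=20.51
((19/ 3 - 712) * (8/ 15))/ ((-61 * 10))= 8468/ 13725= 0.62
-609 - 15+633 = 9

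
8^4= 4096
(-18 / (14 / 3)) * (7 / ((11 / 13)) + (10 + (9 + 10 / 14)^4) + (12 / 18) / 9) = -6363351721 / 184877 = -34419.38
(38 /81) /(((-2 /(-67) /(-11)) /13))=-182039 /81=-2247.40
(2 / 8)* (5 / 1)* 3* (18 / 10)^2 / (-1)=-243 / 20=-12.15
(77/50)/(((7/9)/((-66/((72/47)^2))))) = -267289/4800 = -55.69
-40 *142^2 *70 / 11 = -56459200 / 11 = -5132654.55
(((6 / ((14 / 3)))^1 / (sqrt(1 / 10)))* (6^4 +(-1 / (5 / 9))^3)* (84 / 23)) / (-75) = -5805756* sqrt(10) / 71875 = -255.44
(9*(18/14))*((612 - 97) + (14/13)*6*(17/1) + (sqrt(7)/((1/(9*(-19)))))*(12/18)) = 657963/91 - 9234*sqrt(7)/7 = 3740.24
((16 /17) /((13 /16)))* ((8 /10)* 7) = 7168 /1105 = 6.49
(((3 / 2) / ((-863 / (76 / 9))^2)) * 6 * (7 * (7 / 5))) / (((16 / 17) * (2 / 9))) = 300713 / 7447690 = 0.04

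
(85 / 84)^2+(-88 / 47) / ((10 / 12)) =-2027693 / 1658160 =-1.22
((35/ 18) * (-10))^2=30625/ 81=378.09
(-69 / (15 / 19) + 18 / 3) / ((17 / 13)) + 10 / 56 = -147723 / 2380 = -62.07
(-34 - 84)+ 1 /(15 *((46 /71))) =-81349 /690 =-117.90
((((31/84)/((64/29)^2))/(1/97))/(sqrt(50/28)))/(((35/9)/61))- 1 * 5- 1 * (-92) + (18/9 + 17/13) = 462786321 * sqrt(14)/20070400 + 1174/13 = 176.58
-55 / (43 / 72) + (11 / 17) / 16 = -1076647 / 11696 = -92.05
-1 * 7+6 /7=-43 /7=-6.14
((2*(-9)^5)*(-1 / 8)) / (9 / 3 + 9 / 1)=19683 / 16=1230.19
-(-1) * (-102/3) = -34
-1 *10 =-10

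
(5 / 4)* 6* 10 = 75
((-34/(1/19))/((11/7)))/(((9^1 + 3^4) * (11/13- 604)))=29393/3881295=0.01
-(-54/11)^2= -2916/121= -24.10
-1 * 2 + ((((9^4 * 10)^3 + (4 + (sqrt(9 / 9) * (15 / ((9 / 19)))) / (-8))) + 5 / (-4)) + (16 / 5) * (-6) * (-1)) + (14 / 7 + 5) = 282429536481022.99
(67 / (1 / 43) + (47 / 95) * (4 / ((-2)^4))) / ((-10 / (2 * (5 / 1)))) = -1094827 / 380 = -2881.12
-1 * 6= -6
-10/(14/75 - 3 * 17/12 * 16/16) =3000/1219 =2.46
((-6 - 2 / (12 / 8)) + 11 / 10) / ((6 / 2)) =-2.08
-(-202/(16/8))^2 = -10201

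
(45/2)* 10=225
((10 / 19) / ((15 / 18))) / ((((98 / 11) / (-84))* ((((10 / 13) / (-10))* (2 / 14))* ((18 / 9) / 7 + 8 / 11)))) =10164 / 19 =534.95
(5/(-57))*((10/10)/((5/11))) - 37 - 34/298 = -316849/8493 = -37.31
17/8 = 2.12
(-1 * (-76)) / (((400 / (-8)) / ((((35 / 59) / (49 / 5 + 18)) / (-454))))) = 133 / 1861627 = 0.00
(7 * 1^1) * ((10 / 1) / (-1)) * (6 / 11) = -38.18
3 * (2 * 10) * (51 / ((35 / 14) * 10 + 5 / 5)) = 1530 / 13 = 117.69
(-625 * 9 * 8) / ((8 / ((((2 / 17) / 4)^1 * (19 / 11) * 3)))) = -320625 / 374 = -857.29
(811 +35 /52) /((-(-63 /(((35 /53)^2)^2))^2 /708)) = -38147274640234375 /7284383778129237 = -5.24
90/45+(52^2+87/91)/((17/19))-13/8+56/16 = 37462909/12376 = 3027.06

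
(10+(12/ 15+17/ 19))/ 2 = 1111/ 190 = 5.85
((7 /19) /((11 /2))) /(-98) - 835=-1221606 /1463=-835.00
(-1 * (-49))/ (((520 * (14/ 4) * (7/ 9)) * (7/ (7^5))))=21609/ 260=83.11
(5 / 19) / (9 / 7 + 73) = 7 / 1976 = 0.00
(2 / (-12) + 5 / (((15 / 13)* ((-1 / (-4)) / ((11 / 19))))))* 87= 32625 / 38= 858.55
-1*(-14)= 14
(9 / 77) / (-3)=-3 / 77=-0.04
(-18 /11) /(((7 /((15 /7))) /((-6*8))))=12960 /539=24.04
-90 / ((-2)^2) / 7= -45 / 14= -3.21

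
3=3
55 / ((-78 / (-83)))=4565 / 78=58.53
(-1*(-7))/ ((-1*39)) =-7/ 39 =-0.18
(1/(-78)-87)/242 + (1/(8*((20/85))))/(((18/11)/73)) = 1922477/82368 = 23.34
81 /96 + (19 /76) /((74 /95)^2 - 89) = 21467023 /25527968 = 0.84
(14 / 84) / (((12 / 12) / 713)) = 713 / 6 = 118.83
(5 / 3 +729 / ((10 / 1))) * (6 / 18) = 2237 / 90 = 24.86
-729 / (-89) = 729 / 89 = 8.19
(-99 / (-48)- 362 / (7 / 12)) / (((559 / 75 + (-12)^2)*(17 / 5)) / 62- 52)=805298625 / 56890232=14.16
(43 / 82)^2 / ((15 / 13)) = 24037 / 100860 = 0.24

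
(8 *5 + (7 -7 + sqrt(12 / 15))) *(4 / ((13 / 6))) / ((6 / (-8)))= -1280 / 13 -64 *sqrt(5) / 65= -100.66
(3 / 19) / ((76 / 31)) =93 / 1444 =0.06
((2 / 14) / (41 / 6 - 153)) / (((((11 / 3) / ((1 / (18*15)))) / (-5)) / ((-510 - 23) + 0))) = -533 / 202587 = -0.00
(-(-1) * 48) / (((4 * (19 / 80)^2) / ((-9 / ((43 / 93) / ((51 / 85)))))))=-38568960 / 15523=-2484.63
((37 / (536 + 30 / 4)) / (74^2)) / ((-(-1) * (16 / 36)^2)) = 81 / 1287008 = 0.00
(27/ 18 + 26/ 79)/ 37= 289/ 5846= 0.05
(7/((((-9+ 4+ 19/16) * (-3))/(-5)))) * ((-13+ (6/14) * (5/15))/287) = 2400/17507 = 0.14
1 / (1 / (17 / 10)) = 17 / 10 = 1.70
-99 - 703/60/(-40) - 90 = -452897/2400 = -188.71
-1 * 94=-94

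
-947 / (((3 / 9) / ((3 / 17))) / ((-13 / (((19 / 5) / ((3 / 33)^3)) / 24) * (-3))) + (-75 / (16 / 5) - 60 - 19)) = 79775280 / 7769509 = 10.27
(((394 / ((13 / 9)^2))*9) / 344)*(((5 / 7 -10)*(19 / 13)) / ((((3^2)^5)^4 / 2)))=-18715 / 1696703111760677396922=-0.00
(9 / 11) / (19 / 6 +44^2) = 0.00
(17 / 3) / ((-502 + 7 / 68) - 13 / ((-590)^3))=-59354531000 / 5257034917587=-0.01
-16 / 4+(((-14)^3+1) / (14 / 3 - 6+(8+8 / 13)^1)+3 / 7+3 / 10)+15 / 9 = -378.28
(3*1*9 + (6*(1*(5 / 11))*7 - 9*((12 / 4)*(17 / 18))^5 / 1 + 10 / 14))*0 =0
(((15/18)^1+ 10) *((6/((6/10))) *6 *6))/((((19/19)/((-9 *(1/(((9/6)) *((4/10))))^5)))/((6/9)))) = -8125000/27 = -300925.93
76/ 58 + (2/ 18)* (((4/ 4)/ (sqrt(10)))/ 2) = 1.33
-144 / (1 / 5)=-720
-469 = -469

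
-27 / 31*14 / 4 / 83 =-189 / 5146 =-0.04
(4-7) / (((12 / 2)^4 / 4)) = -1 / 108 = -0.01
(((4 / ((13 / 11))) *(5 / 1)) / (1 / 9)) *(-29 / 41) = -57420 / 533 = -107.73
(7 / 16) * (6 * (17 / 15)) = 119 / 40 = 2.98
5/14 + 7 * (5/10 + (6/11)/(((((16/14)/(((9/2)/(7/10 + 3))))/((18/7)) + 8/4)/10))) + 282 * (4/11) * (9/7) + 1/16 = 151.91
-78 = -78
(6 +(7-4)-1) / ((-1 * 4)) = -2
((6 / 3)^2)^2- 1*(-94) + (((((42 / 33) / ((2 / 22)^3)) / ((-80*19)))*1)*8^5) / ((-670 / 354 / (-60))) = -7368118538 / 6365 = -1157599.14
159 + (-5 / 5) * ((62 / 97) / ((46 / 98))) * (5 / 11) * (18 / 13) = 50452827 / 319033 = 158.14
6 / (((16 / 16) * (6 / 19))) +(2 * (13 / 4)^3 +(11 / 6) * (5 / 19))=160765 / 1824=88.14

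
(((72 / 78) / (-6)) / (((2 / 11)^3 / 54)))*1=-35937 / 26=-1382.19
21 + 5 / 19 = 404 / 19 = 21.26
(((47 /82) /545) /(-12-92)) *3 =-141 /4647760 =-0.00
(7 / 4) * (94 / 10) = 329 / 20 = 16.45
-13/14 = -0.93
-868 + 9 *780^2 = 5474732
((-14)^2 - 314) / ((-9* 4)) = 59 / 18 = 3.28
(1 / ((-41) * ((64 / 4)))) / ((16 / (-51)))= 51 / 10496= 0.00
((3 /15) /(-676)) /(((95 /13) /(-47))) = 47 /24700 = 0.00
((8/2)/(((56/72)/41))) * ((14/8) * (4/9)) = 164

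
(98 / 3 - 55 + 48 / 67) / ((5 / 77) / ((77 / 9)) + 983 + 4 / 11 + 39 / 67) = -25761505 / 1172605701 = -0.02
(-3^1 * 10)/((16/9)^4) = -98415/32768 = -3.00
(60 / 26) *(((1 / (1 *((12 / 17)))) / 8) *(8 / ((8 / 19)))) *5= 8075 / 208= 38.82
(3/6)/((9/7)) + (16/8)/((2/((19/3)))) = 121/18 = 6.72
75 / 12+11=69 / 4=17.25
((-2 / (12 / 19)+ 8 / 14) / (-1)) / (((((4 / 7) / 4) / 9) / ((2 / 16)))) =327 / 16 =20.44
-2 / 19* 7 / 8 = -7 / 76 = -0.09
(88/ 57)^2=7744/ 3249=2.38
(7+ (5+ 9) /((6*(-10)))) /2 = 203 /60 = 3.38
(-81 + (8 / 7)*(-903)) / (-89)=1113 / 89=12.51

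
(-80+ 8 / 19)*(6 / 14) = -648 / 19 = -34.11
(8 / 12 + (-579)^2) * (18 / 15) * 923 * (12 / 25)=891152808 / 5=178230561.60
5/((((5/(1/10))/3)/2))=3/5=0.60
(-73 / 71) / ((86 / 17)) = -1241 / 6106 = -0.20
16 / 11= 1.45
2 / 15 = 0.13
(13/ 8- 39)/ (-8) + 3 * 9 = 2027/ 64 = 31.67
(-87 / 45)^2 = 841 / 225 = 3.74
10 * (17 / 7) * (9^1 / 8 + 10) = 7565 / 28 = 270.18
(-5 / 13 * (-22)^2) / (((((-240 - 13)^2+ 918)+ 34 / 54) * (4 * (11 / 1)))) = -1485 / 22789598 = -0.00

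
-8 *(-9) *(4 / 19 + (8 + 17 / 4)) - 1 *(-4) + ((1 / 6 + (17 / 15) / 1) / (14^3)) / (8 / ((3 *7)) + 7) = 10403327941 / 11544400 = 901.16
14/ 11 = 1.27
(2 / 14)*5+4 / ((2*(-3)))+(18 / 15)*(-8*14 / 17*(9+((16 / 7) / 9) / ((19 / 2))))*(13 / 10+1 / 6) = -10644563 / 101745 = -104.62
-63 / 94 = -0.67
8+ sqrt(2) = 9.41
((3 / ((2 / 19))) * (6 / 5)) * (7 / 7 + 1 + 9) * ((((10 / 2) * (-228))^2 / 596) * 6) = 733364280 / 149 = 4921907.92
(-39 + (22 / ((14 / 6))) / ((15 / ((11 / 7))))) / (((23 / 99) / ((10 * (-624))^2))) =-7179992202240 / 1127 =-6370889265.52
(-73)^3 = -389017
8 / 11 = 0.73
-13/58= -0.22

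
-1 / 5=-0.20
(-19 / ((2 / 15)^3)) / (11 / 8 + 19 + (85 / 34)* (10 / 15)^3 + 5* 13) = -91125 / 979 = -93.08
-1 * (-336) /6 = 56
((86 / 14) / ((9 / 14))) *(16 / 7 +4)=3784 / 63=60.06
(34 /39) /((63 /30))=340 /819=0.42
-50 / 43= -1.16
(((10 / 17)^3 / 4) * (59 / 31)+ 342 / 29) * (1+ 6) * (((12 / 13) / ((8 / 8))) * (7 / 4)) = 134.45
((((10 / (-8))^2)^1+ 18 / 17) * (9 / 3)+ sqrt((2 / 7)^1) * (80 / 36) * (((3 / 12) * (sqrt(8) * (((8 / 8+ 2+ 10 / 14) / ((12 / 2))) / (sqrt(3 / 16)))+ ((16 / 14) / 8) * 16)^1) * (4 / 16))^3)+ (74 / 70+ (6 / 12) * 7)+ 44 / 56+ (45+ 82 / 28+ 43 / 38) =62.34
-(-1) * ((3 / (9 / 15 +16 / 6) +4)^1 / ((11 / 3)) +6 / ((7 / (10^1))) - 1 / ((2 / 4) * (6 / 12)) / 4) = 4804 / 539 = 8.91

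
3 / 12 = 1 / 4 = 0.25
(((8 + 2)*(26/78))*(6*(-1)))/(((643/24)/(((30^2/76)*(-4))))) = 432000/12217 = 35.36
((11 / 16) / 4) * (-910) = -5005 / 32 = -156.41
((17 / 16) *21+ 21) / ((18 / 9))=693 / 32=21.66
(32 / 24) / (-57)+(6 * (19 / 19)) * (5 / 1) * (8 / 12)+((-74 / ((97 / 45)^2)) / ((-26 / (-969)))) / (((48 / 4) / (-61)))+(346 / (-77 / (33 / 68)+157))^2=96496907527457 / 2091620700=46134.99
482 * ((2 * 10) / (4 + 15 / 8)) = 77120 / 47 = 1640.85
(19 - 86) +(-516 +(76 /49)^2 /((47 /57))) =-65460569 /112847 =-580.08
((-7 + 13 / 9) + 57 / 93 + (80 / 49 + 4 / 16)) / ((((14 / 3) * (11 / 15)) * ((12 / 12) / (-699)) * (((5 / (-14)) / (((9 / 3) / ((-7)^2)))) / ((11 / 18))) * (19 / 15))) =-30780465 / 595448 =-51.69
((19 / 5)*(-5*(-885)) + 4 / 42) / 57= 295.00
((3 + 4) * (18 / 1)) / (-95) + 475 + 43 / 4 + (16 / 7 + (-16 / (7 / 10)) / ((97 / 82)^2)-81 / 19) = 11665816363 / 25027940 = 466.11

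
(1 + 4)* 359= 1795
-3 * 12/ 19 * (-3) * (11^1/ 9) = 6.95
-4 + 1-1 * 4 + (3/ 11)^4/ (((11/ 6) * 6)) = -1127276/ 161051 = -7.00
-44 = -44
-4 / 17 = -0.24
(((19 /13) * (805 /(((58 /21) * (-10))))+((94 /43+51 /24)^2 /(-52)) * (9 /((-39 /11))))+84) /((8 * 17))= 98149648917 /315500816384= 0.31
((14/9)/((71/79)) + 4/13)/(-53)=-0.04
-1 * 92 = -92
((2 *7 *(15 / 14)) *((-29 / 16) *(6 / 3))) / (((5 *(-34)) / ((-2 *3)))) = -1.92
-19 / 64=-0.30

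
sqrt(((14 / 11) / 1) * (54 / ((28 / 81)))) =27 * sqrt(33) / 11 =14.10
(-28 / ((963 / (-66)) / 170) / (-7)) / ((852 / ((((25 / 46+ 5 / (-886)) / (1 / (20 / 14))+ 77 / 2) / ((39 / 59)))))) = -206003431810 / 63395377227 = -3.25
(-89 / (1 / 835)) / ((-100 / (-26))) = -193219 / 10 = -19321.90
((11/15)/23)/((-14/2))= -11/2415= -0.00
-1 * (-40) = 40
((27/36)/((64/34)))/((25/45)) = 459/640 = 0.72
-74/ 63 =-1.17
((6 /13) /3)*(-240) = -480 /13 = -36.92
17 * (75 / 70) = 255 / 14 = 18.21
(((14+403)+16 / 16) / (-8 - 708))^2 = 43681 / 128164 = 0.34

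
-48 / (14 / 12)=-288 / 7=-41.14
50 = 50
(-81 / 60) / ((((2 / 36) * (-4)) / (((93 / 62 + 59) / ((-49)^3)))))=-29403 / 9411920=-0.00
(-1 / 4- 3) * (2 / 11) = -13 / 22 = -0.59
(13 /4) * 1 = 13 /4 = 3.25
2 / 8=1 / 4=0.25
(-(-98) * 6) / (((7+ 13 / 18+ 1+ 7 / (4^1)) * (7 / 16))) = 48384 / 377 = 128.34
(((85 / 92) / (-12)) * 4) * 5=-1.54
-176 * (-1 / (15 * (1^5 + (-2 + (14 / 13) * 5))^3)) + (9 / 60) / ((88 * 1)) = 137775281 / 977819040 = 0.14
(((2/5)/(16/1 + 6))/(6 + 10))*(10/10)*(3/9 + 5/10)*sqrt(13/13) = 1/1056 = 0.00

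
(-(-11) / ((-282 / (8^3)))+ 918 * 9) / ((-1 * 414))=-581063 / 29187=-19.91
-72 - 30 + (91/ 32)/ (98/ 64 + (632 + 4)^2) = -1320279851/ 12943921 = -102.00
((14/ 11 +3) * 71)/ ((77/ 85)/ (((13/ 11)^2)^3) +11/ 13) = 1369100238805/ 5319260672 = 257.39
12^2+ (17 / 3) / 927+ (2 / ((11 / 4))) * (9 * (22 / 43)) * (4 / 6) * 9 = 19623467 / 119583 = 164.10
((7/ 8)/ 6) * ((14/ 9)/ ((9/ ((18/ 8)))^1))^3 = 0.01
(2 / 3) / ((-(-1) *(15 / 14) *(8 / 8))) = 28 / 45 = 0.62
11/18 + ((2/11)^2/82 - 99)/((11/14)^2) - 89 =-2687778407/10805058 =-248.75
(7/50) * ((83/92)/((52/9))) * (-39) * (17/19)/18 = -29631/699200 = -0.04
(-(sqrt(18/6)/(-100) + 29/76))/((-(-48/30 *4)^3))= -3625/2490368 + 5 *sqrt(3)/131072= -0.00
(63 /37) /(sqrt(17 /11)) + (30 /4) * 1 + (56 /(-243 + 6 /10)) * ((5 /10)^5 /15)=63 * sqrt(187) /629 + 109073 /14544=8.87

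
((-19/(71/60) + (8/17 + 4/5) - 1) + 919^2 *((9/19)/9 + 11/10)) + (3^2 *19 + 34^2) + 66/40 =974780.54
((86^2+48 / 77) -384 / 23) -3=13064539 / 1771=7376.93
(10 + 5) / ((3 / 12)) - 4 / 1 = 56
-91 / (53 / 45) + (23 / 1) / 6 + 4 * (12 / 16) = -22397 / 318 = -70.43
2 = 2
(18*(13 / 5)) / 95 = 0.49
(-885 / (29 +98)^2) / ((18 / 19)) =-5605 / 96774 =-0.06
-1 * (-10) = 10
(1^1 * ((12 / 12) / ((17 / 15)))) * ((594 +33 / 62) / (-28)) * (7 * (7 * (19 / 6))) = -24512565 / 8432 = -2907.09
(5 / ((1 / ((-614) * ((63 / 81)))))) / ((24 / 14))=-75215 / 54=-1392.87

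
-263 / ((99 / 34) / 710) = -6348820 / 99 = -64129.49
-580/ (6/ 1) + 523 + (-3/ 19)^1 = 24292/ 57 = 426.18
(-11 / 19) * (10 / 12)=-55 / 114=-0.48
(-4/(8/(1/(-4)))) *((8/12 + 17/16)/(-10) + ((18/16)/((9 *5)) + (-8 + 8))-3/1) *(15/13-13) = 116347/24960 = 4.66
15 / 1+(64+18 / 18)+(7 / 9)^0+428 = 509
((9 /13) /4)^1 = 0.17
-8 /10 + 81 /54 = 7 /10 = 0.70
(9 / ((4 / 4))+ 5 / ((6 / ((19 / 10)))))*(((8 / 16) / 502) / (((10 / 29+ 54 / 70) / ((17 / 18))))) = 2191385 / 245706912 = 0.01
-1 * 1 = -1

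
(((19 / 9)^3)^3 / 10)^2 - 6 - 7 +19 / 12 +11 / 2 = 26009636076340129263229 / 3752365882424978025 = 6931.53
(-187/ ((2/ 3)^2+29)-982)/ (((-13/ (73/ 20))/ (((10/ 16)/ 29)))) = 19119649/ 3196960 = 5.98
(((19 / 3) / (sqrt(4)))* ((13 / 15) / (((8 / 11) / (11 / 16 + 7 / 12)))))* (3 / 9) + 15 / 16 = 262937 / 103680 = 2.54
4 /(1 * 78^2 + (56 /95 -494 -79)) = 380 /523601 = 0.00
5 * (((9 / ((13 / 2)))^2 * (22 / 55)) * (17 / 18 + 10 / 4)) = 13.21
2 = 2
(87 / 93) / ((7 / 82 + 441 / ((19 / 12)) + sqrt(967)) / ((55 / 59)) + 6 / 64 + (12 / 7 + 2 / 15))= 7231649418791397600 / 2296824951170590325047 - 25788504664581120 * sqrt(967) / 2296824951170590325047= 0.00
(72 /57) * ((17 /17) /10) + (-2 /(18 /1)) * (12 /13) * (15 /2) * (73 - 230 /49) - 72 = -7529086 /60515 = -124.42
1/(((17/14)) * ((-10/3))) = -21/85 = -0.25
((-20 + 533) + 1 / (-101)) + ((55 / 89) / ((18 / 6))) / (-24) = 512.98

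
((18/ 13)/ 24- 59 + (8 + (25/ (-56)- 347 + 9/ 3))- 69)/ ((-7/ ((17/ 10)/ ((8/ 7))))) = 1149455/ 11648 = 98.68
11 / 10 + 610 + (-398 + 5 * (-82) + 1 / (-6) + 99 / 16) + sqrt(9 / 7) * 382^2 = -45811 / 240 + 437772 * sqrt(7) / 7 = 165271.38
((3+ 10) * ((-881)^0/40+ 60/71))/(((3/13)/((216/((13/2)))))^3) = 11989845504/355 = 33774212.69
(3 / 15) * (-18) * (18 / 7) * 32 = -10368 / 35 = -296.23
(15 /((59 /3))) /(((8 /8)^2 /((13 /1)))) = 585 /59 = 9.92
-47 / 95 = -0.49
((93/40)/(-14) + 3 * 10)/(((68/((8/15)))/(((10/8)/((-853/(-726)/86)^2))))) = 1356836066289/865854710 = 1567.05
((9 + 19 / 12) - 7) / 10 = 43 / 120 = 0.36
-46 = -46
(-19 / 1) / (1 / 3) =-57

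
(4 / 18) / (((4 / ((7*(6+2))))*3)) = 28 / 27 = 1.04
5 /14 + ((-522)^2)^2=1039465423589 /14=74247530256.36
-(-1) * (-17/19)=-17/19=-0.89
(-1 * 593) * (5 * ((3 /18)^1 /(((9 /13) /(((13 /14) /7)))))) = -501085 /5292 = -94.69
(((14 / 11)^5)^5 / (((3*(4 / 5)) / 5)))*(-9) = -843727421359656995897160499200 / 108347059433883722041830251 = -7787.27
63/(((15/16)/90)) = 6048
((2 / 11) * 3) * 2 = 12 / 11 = 1.09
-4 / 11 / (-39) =4 / 429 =0.01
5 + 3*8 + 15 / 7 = 218 / 7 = 31.14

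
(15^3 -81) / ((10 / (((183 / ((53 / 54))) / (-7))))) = -16275654 / 1855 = -8773.94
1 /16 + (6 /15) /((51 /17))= 47 /240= 0.20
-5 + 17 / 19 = -78 / 19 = -4.11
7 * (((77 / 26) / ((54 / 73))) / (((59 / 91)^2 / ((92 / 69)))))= 25064039 / 281961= 88.89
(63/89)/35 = 9/445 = 0.02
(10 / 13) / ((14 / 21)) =15 / 13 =1.15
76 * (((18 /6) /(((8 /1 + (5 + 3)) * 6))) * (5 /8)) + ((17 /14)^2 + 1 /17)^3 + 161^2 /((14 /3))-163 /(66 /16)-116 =1649264168464931 /305189035536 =5404.07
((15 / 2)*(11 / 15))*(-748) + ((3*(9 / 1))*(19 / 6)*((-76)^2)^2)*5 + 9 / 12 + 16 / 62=1768528439749 / 124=14262326127.01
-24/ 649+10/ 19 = 0.49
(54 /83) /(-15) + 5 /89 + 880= 32503273 /36935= 880.01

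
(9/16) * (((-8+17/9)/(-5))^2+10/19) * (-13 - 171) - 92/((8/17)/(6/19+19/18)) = -326393/684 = -477.18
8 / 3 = 2.67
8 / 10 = 0.80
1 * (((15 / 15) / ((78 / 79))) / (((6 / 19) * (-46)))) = -0.07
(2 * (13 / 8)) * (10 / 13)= 5 / 2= 2.50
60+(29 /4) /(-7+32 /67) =102937 /1748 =58.89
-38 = -38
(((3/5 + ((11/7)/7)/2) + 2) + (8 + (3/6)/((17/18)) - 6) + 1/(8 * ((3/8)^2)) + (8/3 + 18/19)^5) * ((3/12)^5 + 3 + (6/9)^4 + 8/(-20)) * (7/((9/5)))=3622093073896549671827/534501249400903680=6776.58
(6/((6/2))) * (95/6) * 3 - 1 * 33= 62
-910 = -910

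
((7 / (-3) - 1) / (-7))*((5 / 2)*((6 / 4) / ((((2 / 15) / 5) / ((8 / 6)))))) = 625 / 7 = 89.29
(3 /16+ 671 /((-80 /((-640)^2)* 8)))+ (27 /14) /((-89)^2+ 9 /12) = -1524057845069 /3548944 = -429439.81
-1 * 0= 0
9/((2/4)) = 18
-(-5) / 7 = 0.71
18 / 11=1.64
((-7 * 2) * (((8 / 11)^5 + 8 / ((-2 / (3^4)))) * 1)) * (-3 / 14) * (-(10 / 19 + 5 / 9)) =9647334860 / 9179907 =1050.92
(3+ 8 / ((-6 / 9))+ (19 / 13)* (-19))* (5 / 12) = -1195 / 78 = -15.32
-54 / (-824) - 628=-258709 / 412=-627.93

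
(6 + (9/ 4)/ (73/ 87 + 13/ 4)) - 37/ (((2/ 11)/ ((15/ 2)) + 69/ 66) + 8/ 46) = -311640171/ 13431697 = -23.20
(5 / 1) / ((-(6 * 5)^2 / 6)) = -1 / 30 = -0.03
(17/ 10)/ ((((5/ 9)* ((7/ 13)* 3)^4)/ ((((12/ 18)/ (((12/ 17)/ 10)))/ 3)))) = 8254129/ 5834430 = 1.41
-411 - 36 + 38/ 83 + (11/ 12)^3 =-63934391/ 143424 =-445.77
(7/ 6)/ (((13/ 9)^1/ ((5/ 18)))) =35/ 156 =0.22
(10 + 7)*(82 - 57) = 425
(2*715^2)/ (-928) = -511225/ 464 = -1101.78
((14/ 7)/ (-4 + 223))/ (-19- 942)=-2/ 210459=-0.00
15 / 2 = 7.50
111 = 111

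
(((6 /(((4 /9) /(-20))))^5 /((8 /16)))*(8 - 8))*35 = 0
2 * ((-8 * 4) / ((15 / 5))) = -64 / 3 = -21.33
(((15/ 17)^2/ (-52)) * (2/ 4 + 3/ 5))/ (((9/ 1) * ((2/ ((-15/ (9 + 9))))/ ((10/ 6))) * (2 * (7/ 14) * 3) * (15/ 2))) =275/ 4869072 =0.00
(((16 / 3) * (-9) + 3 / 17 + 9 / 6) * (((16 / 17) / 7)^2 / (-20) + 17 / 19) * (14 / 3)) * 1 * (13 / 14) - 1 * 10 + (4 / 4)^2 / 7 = -247363341 / 1306858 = -189.28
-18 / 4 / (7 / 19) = -171 / 14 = -12.21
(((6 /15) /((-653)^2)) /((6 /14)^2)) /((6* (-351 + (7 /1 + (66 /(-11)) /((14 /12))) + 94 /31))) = -10633 /4323493037790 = -0.00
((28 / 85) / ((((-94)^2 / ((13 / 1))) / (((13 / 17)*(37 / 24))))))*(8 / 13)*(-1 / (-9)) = 3367 / 86184135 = 0.00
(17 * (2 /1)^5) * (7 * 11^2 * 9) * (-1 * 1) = -4146912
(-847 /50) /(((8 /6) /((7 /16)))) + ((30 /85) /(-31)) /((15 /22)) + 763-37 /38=24237906129 /32041600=756.45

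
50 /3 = 16.67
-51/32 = -1.59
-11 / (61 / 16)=-176 / 61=-2.89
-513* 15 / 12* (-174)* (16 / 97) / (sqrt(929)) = 1785240* sqrt(929) / 90113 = 603.83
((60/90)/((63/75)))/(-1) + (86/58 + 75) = 138284/1827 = 75.69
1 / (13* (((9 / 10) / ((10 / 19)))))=100 / 2223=0.04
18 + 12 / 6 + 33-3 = 50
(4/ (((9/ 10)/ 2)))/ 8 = 10/ 9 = 1.11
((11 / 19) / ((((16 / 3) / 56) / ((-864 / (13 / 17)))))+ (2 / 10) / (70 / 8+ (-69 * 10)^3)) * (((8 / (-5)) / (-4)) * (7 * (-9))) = 1404405266876613288 / 8114172083875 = 173080.54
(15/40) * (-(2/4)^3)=-3/64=-0.05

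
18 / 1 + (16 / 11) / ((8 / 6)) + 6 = 276 / 11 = 25.09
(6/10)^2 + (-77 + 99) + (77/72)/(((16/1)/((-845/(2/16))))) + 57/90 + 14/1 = -1493449/3600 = -414.85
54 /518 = 0.10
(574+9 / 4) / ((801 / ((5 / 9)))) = 11525 / 28836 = 0.40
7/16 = 0.44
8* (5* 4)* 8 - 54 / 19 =24266 / 19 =1277.16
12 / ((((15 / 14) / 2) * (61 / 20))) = 7.34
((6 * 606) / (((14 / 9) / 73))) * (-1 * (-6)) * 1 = 7166556 / 7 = 1023793.71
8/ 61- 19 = -1151/ 61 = -18.87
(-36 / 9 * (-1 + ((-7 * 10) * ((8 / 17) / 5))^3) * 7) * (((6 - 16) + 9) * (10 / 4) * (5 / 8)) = -246722175 / 19652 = -12554.56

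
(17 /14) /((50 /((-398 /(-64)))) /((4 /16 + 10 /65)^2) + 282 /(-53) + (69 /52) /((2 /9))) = 587383524 /24161732815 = 0.02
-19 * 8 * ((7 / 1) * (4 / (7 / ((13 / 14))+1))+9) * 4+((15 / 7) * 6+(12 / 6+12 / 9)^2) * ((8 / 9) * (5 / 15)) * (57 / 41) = -6413135056 / 860139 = -7455.93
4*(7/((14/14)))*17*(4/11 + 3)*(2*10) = 352240/11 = 32021.82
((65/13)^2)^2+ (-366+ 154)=413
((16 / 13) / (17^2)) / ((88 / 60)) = 120 / 41327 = 0.00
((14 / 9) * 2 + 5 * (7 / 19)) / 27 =0.18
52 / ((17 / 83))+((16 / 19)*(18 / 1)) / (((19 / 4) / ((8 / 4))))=1597244 / 6137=260.26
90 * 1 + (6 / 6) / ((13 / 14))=1184 / 13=91.08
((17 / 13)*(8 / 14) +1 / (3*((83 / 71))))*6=6.19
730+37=767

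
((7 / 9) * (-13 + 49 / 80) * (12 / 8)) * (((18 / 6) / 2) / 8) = -6937 / 2560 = -2.71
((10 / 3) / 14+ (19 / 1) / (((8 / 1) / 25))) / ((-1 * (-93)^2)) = -10015 / 1453032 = -0.01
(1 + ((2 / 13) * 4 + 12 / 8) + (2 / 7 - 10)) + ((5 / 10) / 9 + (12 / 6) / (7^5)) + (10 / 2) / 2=-15901355 / 3932838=-4.04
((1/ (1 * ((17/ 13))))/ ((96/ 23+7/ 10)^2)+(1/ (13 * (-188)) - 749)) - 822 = -1570.97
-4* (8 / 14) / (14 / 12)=-96 / 49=-1.96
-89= -89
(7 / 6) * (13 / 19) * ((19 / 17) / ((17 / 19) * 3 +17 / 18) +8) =7974967 / 1202529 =6.63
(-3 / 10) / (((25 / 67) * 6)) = -67 / 500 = -0.13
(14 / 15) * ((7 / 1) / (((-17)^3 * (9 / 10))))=-196 / 132651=-0.00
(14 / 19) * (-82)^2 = 94136 / 19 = 4954.53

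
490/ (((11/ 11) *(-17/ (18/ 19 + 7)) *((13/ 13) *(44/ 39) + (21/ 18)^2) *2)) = -3462732/ 75259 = -46.01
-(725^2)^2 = -276281640625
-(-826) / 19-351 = -5843 / 19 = -307.53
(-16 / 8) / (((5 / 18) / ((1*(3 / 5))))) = -108 / 25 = -4.32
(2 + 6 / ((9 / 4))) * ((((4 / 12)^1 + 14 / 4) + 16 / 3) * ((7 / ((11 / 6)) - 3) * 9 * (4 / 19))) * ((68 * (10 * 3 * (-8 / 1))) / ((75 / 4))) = -1096704 / 19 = -57721.26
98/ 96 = 49/ 48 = 1.02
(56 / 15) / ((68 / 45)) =42 / 17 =2.47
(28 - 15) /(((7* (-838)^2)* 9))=13 /44241372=0.00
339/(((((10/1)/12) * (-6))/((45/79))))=-3051/79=-38.62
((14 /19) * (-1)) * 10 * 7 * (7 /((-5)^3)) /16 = 343 /1900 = 0.18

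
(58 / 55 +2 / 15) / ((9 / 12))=784 / 495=1.58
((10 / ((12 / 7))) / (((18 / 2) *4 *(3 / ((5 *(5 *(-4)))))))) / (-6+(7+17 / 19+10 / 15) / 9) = 475 / 444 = 1.07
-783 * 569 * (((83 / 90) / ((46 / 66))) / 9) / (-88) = 1369583 / 1840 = 744.34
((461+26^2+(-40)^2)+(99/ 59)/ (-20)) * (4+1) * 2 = 3229561/ 118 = 27369.16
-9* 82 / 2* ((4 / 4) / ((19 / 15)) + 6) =-47601 / 19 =-2505.32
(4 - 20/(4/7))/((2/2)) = -31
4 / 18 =2 / 9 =0.22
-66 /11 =-6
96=96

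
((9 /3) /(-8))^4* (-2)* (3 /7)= -243 /14336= -0.02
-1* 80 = -80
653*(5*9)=29385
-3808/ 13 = -292.92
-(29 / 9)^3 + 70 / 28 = -45133 / 1458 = -30.96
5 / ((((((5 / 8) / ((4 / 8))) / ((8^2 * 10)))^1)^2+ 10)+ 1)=262144 / 576717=0.45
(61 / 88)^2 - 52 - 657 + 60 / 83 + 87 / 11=-449854101 / 642752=-699.89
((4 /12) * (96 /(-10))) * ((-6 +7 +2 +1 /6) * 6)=-304 /5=-60.80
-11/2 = -5.50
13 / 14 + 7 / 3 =137 / 42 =3.26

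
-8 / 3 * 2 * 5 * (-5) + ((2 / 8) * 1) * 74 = 911 / 6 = 151.83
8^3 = 512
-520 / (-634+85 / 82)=42640 / 51903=0.82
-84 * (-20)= 1680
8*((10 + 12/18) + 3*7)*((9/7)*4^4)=583680/7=83382.86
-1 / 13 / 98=-1 / 1274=-0.00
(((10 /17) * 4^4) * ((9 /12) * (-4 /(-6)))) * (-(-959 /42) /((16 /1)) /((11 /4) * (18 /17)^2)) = 93160 /2673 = 34.85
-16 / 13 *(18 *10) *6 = -17280 / 13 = -1329.23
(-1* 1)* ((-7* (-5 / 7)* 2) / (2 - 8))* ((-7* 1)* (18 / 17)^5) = -22044960 / 1419857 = -15.53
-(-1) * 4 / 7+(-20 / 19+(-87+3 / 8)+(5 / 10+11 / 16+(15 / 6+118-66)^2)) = 6137857 / 2128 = 2884.33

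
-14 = -14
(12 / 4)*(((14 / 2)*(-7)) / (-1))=147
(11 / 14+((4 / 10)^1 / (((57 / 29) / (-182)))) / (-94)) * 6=221237 / 31255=7.08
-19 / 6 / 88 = -19 / 528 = -0.04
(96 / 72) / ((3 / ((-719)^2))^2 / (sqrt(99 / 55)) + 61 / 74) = 1289593006074910212884738696 / 797282162539555976208406623 - 5853814988611984 * sqrt(5) / 265760720846518658736135541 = 1.62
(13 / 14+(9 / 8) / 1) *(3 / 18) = 115 / 336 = 0.34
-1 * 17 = -17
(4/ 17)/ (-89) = -4/ 1513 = -0.00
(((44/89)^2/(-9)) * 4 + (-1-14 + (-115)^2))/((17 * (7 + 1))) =470859973/4847652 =97.13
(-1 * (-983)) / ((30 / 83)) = 81589 / 30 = 2719.63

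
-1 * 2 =-2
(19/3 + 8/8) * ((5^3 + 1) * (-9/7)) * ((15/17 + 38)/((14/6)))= -2355804/119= -19796.67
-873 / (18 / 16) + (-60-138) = -974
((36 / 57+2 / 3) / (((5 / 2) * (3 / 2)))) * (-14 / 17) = -4144 / 14535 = -0.29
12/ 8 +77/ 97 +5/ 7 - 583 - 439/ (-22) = -4182919/ 7469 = -560.04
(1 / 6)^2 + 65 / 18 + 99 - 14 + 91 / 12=866 / 9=96.22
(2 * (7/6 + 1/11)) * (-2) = -166/33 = -5.03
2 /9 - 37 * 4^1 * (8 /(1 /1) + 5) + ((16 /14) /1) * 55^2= 96602 /63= 1533.37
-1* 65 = -65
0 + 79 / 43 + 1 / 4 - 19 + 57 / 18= -7093 / 516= -13.75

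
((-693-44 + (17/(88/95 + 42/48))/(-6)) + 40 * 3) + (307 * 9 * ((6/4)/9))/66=-611.60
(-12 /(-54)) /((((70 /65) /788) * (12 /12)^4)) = 10244 /63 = 162.60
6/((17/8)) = 48/17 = 2.82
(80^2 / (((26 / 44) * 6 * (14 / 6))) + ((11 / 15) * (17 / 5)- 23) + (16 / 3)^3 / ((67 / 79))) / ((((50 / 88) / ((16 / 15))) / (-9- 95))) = -21602093151232 / 118715625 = -181965.04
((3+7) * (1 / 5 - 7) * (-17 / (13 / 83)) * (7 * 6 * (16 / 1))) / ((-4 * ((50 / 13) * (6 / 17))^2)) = -1261668226 / 1875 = -672889.72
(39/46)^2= 1521/2116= 0.72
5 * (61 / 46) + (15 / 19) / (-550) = 159328 / 24035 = 6.63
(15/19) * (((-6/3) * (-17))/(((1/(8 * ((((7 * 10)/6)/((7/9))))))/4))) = 244800/19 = 12884.21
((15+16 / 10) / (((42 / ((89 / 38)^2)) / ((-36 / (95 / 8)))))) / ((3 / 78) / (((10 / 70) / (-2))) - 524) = 34187036 / 2728338725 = 0.01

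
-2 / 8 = -1 / 4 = -0.25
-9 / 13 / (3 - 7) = 9 / 52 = 0.17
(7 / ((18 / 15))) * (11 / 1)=385 / 6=64.17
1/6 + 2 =13/6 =2.17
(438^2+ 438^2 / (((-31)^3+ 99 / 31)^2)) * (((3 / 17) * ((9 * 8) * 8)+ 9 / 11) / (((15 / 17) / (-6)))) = -313448955283655937378 / 2344947522731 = -133669923.21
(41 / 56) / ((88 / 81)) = 3321 / 4928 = 0.67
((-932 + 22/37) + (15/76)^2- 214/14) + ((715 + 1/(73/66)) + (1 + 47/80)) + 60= -169.16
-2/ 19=-0.11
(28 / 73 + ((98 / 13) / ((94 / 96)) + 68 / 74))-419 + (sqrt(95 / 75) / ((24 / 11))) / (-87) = -676625307 / 1650311-11*sqrt(285) / 31320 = -410.00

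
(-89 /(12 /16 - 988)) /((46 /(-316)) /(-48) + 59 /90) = 40498560 /295863029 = 0.14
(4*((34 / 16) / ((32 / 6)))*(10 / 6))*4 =85 / 8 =10.62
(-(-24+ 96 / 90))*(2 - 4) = -688 / 15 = -45.87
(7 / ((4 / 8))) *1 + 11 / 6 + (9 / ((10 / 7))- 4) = 272 / 15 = 18.13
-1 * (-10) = 10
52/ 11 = 4.73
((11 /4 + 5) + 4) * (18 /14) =423 /28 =15.11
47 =47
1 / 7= 0.14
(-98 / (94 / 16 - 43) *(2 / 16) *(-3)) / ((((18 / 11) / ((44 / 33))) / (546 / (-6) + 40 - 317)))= 296.82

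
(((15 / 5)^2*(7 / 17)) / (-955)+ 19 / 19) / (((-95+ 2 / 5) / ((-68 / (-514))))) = -32344 / 23218151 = -0.00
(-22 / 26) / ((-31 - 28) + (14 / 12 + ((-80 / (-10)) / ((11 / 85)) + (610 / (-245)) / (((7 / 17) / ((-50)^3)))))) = -249018 / 222437672717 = -0.00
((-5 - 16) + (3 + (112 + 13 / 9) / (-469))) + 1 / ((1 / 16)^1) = -9463 / 4221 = -2.24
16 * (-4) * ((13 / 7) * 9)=-7488 / 7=-1069.71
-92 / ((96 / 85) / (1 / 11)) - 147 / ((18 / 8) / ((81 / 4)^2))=-7074713 / 264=-26798.16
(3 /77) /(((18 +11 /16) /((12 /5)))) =576 /115115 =0.01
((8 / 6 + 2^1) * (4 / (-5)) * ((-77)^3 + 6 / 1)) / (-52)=-913054 / 39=-23411.64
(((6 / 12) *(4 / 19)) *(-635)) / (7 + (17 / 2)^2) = -5080 / 6023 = -0.84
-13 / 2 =-6.50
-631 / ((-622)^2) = -0.00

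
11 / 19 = 0.58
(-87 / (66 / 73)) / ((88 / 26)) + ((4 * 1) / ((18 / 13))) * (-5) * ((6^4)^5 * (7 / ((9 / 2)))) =-79521897448954948481 / 968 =-82150720505118748.43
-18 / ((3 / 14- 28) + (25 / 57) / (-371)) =761292 / 1175219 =0.65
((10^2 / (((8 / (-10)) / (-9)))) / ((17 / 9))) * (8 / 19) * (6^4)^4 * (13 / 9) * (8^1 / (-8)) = -330069859172352000 / 323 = -1021888108892730.65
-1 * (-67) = 67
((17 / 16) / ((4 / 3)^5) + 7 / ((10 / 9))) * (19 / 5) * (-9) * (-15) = 275353263 / 81920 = 3361.25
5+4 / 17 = 89 / 17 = 5.24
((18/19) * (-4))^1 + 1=-53/19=-2.79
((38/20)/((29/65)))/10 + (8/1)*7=32727/580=56.43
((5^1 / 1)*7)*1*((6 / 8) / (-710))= -21 / 568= -0.04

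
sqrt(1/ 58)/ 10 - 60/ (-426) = sqrt(58)/ 580 + 10/ 71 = 0.15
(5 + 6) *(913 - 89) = 9064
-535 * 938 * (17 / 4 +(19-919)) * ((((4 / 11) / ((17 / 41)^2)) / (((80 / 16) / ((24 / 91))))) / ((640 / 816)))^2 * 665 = 893654038365842664 / 147744025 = 6048664495.00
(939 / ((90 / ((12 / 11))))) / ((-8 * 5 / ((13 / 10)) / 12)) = -12207 / 2750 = -4.44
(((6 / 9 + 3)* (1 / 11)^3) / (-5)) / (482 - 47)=-1 / 789525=-0.00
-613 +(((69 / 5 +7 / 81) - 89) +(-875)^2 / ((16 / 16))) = 309799439 / 405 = 764936.89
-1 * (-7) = 7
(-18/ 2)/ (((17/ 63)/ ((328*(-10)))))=1859760/ 17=109397.65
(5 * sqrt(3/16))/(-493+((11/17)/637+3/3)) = -54145 * sqrt(3)/21311428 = -0.00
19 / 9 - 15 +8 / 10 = -544 / 45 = -12.09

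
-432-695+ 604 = -523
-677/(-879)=677/879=0.77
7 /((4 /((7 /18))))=49 /72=0.68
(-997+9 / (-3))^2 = 1000000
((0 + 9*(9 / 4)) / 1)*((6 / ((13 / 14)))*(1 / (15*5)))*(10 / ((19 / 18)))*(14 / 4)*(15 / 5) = 214326 / 1235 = 173.54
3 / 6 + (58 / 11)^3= 391555 / 2662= 147.09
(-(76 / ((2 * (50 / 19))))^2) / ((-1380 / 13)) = 1694173 / 862500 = 1.96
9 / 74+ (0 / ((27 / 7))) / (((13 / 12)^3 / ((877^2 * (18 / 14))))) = 0.12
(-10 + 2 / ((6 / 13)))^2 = 289 / 9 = 32.11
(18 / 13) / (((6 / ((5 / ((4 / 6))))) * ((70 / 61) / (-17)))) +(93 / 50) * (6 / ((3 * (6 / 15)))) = -29739 / 1820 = -16.34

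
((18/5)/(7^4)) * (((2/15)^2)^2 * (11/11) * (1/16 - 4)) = -2/1071875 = -0.00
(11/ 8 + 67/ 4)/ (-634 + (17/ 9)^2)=-2349/ 81704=-0.03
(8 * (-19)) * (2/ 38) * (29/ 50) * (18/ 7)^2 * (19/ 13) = -714096/ 15925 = -44.84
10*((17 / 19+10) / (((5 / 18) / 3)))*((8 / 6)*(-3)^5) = -7243344 / 19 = -381228.63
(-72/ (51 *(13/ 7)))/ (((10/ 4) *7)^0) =-168/ 221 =-0.76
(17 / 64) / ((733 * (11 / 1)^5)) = 17 / 7555224512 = 0.00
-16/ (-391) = 16/ 391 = 0.04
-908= -908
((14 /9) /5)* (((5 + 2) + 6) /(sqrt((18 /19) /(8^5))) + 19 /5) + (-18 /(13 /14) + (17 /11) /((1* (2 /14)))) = -237587 /32175 + 23296* sqrt(19) /135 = 744.80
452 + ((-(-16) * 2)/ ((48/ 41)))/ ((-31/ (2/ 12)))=126067/ 279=451.85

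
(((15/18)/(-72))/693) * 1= -5/299376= -0.00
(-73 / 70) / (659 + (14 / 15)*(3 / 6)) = -219 / 138488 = -0.00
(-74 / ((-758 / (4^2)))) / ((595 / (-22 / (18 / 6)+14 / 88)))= -140156 / 7441665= -0.02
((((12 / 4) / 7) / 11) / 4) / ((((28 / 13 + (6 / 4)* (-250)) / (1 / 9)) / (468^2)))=-237276 / 373219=-0.64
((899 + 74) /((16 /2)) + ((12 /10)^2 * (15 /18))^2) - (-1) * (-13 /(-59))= 1454767 /11800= 123.29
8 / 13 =0.62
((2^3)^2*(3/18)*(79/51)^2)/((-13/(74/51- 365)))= 3702860192/5173389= 715.75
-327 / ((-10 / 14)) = 2289 / 5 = 457.80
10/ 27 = 0.37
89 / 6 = 14.83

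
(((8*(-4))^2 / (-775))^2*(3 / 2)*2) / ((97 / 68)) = 3.67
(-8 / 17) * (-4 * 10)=18.82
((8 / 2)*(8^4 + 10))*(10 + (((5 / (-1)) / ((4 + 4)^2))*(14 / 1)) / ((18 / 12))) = 913585 / 6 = 152264.17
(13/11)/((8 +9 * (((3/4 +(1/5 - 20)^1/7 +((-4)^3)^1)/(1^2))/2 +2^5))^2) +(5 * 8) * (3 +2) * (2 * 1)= 633039600/1580051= 400.65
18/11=1.64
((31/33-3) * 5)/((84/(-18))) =170/77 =2.21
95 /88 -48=-4129 /88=-46.92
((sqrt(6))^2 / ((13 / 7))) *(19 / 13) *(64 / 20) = 12768 / 845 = 15.11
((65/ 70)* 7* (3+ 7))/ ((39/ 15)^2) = 125/ 13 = 9.62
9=9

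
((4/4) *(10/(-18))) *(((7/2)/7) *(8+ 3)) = -55/18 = -3.06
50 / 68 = 25 / 34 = 0.74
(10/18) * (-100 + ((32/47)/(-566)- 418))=-34449670/119709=-287.78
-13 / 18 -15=-283 / 18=-15.72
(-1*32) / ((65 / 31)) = -992 / 65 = -15.26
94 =94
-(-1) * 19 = 19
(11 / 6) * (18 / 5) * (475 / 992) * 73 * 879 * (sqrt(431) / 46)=201163545 * sqrt(431) / 45632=91520.51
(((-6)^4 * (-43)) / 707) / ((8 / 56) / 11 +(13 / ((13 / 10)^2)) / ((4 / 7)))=-166023 / 28381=-5.85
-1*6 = -6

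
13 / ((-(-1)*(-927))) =-13 / 927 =-0.01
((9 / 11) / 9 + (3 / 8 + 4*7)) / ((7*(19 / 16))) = 5010 / 1463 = 3.42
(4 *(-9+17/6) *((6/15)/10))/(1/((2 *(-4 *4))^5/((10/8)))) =9932111872/375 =26485631.66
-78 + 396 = 318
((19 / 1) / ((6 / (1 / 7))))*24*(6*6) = 2736 / 7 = 390.86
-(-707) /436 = 707 /436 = 1.62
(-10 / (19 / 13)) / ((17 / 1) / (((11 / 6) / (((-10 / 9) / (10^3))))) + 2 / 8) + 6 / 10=-2099913 / 75145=-27.94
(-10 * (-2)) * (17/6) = 170/3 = 56.67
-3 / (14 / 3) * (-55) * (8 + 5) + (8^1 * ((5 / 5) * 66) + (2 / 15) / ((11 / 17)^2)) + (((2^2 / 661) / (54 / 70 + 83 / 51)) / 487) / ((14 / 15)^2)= 1235844016575976 / 1250903239905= 987.96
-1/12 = -0.08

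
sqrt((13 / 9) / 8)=sqrt(26) / 12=0.42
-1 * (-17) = 17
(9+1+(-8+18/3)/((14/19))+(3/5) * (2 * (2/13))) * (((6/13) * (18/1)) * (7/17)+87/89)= 294050889/8949395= 32.86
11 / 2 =5.50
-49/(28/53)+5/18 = -3329/36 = -92.47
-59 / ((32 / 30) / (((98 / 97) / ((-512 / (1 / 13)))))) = 43365 / 5165056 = 0.01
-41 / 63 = -0.65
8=8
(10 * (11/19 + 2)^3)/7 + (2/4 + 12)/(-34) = 11257285/466412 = 24.14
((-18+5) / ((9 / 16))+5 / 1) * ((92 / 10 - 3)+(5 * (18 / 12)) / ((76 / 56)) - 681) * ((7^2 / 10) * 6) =507821447 / 1425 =356365.93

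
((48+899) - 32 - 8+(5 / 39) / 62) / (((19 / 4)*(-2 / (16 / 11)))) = -35090096 / 252681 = -138.87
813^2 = 660969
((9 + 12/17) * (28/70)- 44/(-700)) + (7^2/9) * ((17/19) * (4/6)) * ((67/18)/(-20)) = 183551371/54942300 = 3.34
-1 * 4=-4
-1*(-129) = 129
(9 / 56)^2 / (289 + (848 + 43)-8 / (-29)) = 2349 / 107339008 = 0.00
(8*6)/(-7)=-48/7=-6.86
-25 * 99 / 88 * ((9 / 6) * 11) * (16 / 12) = -2475 / 4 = -618.75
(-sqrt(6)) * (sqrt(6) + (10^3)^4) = -1000000000000 * sqrt(6) - 6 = -2449489742789.18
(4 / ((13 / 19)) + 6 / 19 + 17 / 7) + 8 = 16.59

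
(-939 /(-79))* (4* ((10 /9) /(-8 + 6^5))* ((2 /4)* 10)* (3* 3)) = 23475 /76709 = 0.31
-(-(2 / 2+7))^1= 8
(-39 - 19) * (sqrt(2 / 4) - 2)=116 - 29 * sqrt(2)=74.99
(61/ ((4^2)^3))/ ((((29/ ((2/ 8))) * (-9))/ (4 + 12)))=-61/ 267264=-0.00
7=7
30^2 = 900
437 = 437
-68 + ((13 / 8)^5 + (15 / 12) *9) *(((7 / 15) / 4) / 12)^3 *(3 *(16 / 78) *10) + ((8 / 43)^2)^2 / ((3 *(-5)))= -462043876774061155541 / 6794767672698470400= -68.00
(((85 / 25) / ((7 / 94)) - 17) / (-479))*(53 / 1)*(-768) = 2435.20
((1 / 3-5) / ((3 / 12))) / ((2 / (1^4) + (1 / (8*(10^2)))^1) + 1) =-6.22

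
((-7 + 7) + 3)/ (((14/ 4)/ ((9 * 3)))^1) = 23.14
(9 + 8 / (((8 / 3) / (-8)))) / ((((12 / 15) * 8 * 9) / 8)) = -25 / 12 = -2.08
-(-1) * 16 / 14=1.14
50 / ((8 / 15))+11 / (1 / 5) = 595 / 4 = 148.75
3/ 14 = 0.21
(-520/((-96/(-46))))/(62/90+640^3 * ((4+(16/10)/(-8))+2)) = -22425/136839168062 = -0.00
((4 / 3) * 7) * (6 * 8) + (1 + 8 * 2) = 465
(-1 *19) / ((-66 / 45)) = 285 / 22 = 12.95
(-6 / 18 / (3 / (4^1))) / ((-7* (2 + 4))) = 2 / 189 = 0.01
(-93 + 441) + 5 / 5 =349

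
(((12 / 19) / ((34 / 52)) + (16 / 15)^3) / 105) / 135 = 0.00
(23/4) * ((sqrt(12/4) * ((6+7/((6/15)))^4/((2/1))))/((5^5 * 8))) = 112232663 * sqrt(3)/3200000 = 60.75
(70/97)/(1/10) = 700/97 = 7.22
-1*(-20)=20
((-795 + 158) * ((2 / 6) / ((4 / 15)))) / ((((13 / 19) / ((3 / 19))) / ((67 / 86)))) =-49245 / 344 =-143.15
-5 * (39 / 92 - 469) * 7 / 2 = 1508815 / 184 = 8200.08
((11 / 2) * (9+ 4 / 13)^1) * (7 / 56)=1331 / 208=6.40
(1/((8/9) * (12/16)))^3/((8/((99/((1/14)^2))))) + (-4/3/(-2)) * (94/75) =29472833/3600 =8186.90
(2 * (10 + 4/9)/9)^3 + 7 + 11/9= 11014298/531441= 20.73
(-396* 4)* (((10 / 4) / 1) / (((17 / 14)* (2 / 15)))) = -415800 / 17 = -24458.82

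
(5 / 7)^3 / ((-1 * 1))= -125 / 343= -0.36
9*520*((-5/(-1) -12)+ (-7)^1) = -65520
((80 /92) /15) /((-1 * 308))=-0.00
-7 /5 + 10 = 43 /5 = 8.60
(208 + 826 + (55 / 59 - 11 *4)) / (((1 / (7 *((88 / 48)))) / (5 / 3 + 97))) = 666267140 / 531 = 1254740.38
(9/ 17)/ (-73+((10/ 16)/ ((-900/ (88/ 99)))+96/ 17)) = -14580/ 1854917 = -0.01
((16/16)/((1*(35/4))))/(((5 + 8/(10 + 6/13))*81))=34/138915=0.00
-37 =-37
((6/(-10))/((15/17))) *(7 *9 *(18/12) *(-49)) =157437/50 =3148.74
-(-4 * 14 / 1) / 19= 56 / 19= 2.95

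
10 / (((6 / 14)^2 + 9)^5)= 282475249 / 1845281250000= 0.00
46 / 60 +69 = 2093 / 30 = 69.77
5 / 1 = 5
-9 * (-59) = 531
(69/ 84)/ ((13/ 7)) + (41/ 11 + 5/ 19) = 48175/ 10868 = 4.43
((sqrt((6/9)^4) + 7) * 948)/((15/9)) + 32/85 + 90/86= 15481933/3655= 4235.82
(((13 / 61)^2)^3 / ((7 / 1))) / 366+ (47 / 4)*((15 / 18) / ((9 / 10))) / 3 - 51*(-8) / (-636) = 1127656999035530431 / 377770259861068284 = 2.99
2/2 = 1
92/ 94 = 46/ 47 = 0.98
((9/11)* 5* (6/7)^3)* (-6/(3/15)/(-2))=145800/3773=38.64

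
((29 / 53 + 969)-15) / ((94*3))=3.38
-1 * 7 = -7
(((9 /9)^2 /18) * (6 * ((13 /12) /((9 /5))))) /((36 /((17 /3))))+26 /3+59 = 2368897 /34992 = 67.70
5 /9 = 0.56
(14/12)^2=49/36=1.36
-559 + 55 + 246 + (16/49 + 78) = -8804/49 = -179.67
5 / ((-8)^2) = 5 / 64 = 0.08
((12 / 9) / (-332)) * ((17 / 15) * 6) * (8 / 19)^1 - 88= -88.01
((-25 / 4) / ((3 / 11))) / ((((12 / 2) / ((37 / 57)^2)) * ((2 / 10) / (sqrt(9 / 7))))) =-1882375 * sqrt(7) / 545832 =-9.12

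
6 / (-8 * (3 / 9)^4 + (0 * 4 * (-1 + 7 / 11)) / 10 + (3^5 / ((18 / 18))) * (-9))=-0.00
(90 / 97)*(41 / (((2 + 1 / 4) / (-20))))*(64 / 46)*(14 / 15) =-2938880 / 6693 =-439.10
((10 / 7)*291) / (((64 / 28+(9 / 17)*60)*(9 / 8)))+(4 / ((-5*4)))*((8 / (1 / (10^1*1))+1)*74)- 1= -18066061 / 15195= -1188.95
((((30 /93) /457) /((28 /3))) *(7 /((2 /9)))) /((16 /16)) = 135 /56668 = 0.00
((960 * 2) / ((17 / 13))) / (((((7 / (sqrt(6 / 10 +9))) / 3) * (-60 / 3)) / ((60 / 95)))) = -179712 * sqrt(15) / 11305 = -61.57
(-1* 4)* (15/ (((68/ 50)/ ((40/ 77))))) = -30000/ 1309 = -22.92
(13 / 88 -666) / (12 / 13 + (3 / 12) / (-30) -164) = 11426025 / 2798543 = 4.08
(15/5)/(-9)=-1/3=-0.33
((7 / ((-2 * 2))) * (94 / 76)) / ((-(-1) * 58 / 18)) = -2961 / 4408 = -0.67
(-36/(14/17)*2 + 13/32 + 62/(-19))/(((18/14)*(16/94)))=-2006665/4864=-412.55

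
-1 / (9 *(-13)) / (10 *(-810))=-1 / 947700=-0.00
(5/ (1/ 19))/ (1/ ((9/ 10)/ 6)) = 57/ 4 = 14.25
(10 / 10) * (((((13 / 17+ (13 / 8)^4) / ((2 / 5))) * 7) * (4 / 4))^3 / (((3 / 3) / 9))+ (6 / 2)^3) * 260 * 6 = 11768693908896472173397785 / 337618789203968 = 34857935296.33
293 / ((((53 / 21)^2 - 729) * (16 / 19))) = -2455047 / 5098880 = -0.48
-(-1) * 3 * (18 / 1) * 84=4536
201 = 201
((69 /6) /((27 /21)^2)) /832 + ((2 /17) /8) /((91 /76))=331105 /16039296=0.02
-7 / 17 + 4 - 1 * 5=-24 / 17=-1.41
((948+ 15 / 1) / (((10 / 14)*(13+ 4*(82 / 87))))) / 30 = 195489 / 72950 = 2.68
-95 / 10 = -9.50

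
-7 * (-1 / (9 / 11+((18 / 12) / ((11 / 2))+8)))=77 / 100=0.77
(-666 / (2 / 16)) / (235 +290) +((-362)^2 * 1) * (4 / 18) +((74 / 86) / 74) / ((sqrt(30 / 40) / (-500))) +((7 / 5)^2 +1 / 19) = 871199132 / 29925 -500 * sqrt(3) / 129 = 29106.04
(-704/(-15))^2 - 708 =336316/225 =1494.74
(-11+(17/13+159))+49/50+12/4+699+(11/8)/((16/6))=17738309/20800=852.80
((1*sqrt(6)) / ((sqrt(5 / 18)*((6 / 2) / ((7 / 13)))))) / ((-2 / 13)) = -7*sqrt(15) / 5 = -5.42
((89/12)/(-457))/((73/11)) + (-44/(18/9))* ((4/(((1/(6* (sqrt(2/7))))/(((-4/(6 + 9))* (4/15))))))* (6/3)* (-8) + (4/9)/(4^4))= -45056* sqrt(14)/525- 390467/9607968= -321.15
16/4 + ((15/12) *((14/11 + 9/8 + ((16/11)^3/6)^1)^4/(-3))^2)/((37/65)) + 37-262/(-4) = 1363.31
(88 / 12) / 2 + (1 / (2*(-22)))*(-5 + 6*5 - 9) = 109 / 33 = 3.30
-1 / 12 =-0.08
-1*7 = -7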